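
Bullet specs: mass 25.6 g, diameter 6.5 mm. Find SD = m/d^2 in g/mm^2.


SD = m/d^2 = 25.6/6.5^2 = 0.6059 g/mm^2

0.6059 g/mm^2


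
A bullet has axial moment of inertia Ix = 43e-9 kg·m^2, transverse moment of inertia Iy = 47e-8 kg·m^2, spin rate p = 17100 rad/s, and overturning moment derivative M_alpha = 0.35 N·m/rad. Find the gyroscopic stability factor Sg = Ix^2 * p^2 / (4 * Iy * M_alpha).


Sg = Ix^2 * p^2 / (4 * Iy * M_alpha) = (43e-9)^2 * 17100^2 / (4 * 47e-8 * 0.35) = 0.8217

0.8217


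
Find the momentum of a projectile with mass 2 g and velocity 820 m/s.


p = m*v = 0.002*820 = 1.64 kg·m/s

1.64 kg·m/s


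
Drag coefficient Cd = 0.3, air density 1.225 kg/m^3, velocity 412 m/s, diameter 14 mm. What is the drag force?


A = pi*(d/2)^2 = pi*(14/2000)^2 = 1.53938e-04 m^2
Fd = 0.5*Cd*rho*A*v^2 = 0.5*0.3*1.225*1.53938e-04*412^2 = 4.801 N

4.801 N


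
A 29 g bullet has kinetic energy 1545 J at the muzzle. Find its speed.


v = sqrt(2*E/m) = sqrt(2*1545/0.029) = 326.4 m/s

326.4 m/s


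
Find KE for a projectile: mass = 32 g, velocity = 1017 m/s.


E = 0.5*m*v^2 = 0.5*0.032*1017^2 = 16549 J

16549 J


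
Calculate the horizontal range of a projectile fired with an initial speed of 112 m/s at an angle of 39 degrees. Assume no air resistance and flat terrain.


R = v0^2 * sin(2*theta) / g = 112^2 * sin(2*39°) / 9.81 = 1251 m

1251 m


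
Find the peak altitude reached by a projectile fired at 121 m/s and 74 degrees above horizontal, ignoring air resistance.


H = (v0*sin(theta))^2 / (2g) = (121*sin(74°))^2 / (2*9.81) = 689.5 m

689.5 m


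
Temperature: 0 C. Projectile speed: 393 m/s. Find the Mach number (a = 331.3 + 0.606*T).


a = 331.3 + 0.606*(0) = 331.3 m/s
M = v/a = 393/331.3 = 1.186

1.186


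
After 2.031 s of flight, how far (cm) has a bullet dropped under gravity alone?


drop = 0.5*g*t^2 = 0.5*9.81*2.031^2 = 20.2329 m ≈ 2023 cm

2023 cm


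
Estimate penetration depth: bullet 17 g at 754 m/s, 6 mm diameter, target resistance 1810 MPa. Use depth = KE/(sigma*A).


A = pi*(d/2)^2 = pi*(6/2)^2 = 28.2743 mm^2
E = 0.5*m*v^2 = 0.5*0.017*754^2 = 4832.39 J
depth = E/(sigma*A) = 4832.39 J / (1810 MPa * 28.2743 mm^2) = 4832.39/(1810 * 28.2743) m = 0.0944258 m ≈ 94.43 mm

94.43 mm


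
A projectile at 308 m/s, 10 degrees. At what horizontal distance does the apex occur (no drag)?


R = v0^2*sin(2*theta)/g = 308^2*sin(2*10°)/9.81 = 3307.38 m
apex_dist = R/2 = 3307.38/2 = 1654 m

1654 m


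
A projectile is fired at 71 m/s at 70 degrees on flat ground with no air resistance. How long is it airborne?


T = 2*v0*sin(theta)/g = 2*71*sin(70°)/9.81 = 13.6 s

13.6 s


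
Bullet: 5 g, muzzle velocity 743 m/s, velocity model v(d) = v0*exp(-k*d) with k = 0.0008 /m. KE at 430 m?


v = v0*exp(-k*d) = 743*exp(-0.0008*430) = 526.734 m/s
E = 0.5*m*v^2 = 0.5*0.005*526.734^2 = 693.6 J

693.6 J


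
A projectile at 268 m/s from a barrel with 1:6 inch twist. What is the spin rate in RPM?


twist_m = 6*0.0254 = 0.1524 m
spin = v/twist = 268/0.1524 = 1758.53 rev/s
RPM = spin*60 = 1758.53*60 ≈ 105512 RPM

105512 RPM


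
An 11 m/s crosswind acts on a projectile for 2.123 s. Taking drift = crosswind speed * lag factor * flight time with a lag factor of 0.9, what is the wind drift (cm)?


drift = v_wind * lag * t = 11 * 0.9 * 2.123 = 21.0177 m ≈ 2102 cm

2102 cm


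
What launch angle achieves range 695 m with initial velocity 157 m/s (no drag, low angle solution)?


sin(2*theta) = R*g/v0^2 = 695*9.81/157^2 = 0.276601, theta = arcsin(0.276601)/2 = 8.029°

8.029 degrees


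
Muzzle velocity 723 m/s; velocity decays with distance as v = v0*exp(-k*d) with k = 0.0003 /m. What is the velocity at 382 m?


v = v0*exp(-k*d) = 723*exp(-0.0003*382) = 644.7 m/s

644.7 m/s


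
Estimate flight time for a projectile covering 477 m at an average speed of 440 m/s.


t = d/v = 477/440 = 1.084 s

1.084 s


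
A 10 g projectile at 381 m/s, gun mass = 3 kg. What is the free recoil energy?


v_r = m_p*v_p/m_gun = 0.01*381/3 = 1.27 m/s, E_r = 0.5*m_gun*v_r^2 = 0.5*3*1.27^2 = 2.419 J

2.419 J


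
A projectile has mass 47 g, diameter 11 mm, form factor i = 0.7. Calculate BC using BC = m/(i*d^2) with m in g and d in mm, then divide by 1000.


BC = m/(i*d^2*1000) = 47/(0.7 * 11^2 * 1000) = 0.0005549

0.0005549


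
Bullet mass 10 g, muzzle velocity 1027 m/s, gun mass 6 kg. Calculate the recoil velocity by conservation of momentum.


v_recoil = m_p * v_p / m_gun = 0.01 * 1027 / 6 = 1.712 m/s

1.712 m/s


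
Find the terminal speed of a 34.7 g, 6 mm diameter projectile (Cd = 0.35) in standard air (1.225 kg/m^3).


A = pi*(d/2)^2 = pi*(6/2000)^2 = 2.82743e-05 m^2
vt = sqrt(2mg/(Cd*rho*A)) = sqrt(2*0.0347*9.81/(0.35 * 1.225 * 2.82743e-05)) = 237 m/s

237 m/s


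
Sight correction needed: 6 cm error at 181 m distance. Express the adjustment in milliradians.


1 mrad subtends 1 cm per 10 m of range, so adj = error_cm / (dist_m / 10) = 6 / (181/10) = 0.3315 mrad

0.3315 mrad


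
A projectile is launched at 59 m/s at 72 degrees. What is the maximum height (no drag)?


H = (v0*sin(theta))^2 / (2g) = (59*sin(72°))^2 / (2*9.81) = 160.5 m

160.5 m


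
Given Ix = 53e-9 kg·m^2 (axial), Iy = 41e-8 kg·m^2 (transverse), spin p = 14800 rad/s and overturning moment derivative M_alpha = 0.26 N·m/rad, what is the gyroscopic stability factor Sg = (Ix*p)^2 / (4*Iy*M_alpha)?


Sg = Ix^2 * p^2 / (4 * Iy * M_alpha) = (53e-9)^2 * 14800^2 / (4 * 41e-8 * 0.26) = 1.443

1.443


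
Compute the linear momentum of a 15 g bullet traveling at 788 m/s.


p = m*v = 0.015*788 = 11.82 kg·m/s

11.82 kg·m/s


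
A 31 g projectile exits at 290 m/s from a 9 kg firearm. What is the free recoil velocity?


v_recoil = m_p * v_p / m_gun = 0.031 * 290 / 9 = 0.9989 m/s

0.9989 m/s


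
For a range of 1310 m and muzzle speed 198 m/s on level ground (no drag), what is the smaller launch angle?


sin(2*theta) = R*g/v0^2 = 1310*9.81/198^2 = 0.327801, theta = arcsin(0.327801)/2 = 9.568°

9.568 degrees


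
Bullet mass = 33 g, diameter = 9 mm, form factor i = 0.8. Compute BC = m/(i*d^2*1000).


BC = m/(i*d^2*1000) = 33/(0.8 * 9^2 * 1000) = 0.0005093

0.0005093


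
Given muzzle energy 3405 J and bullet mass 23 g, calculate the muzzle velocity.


v = sqrt(2*E/m) = sqrt(2*3405/0.023) = 544.1 m/s

544.1 m/s


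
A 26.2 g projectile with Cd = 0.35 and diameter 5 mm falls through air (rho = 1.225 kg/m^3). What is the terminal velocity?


A = pi*(d/2)^2 = pi*(5/2000)^2 = 1.96350e-05 m^2
vt = sqrt(2mg/(Cd*rho*A)) = sqrt(2*0.0262*9.81/(0.35 * 1.225 * 1.96350e-05)) = 247.1 m/s

247.1 m/s


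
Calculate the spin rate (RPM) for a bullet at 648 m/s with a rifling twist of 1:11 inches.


twist_m = 11*0.0254 = 0.2794 m
spin = v/twist = 648/0.2794 = 2319.256 rev/s
RPM = spin*60 = 2319.256*60 ≈ 139155 RPM

139155 RPM


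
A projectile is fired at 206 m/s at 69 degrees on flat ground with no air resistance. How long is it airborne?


T = 2*v0*sin(theta)/g = 2*206*sin(69°)/9.81 = 39.21 s

39.21 s


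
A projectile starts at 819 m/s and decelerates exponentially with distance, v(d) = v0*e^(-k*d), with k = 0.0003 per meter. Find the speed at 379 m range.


v = v0*exp(-k*d) = 819*exp(-0.0003*379) = 731 m/s

731 m/s


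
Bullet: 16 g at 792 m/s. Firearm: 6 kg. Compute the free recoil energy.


v_r = m_p*v_p/m_gun = 0.016*792/6 = 2.112 m/s, E_r = 0.5*m_gun*v_r^2 = 0.5*6*2.112^2 = 13.38 J

13.38 J


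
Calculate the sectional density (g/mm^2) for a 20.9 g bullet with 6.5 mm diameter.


SD = m/d^2 = 20.9/6.5^2 = 0.4947 g/mm^2

0.4947 g/mm^2


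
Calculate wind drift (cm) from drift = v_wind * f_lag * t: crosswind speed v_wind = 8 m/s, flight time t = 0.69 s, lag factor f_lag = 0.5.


drift = v_wind * lag * t = 8 * 0.5 * 0.69 = 2.76 m ≈ 276 cm

276 cm


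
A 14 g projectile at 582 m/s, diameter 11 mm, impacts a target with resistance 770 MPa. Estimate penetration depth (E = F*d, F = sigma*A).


A = pi*(d/2)^2 = pi*(11/2)^2 = 95.0332 mm^2
E = 0.5*m*v^2 = 0.5*0.014*582^2 = 2371.07 J
depth = E/(sigma*A) = 2371.07 J / (770 MPa * 95.0332 mm^2) = 2371.07/(770 * 95.0332) m = 0.0324025 m ≈ 32.4 mm

32.4 mm


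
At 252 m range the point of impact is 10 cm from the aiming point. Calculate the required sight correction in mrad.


1 mrad subtends 1 cm per 10 m of range, so adj = error_cm / (dist_m / 10) = 10 / (252/10) = 0.3968 mrad

0.3968 mrad


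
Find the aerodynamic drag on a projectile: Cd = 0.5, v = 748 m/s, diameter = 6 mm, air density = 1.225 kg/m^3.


A = pi*(d/2)^2 = pi*(6/2000)^2 = 2.82743e-05 m^2
Fd = 0.5*Cd*rho*A*v^2 = 0.5*0.5*1.225*2.82743e-05*748^2 = 4.845 N

4.845 N


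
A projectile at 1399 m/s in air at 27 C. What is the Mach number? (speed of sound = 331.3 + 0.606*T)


a = 331.3 + 0.606*(27) = 347.662 m/s
M = v/a = 1399/347.662 = 4.024

4.024


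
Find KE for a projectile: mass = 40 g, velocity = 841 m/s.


E = 0.5*m*v^2 = 0.5*0.04*841^2 = 14146 J

14146 J


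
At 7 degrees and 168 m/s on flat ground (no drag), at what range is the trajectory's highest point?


R = v0^2*sin(2*theta)/g = 168^2*sin(2*7°)/9.81 = 696.025 m
apex_dist = R/2 = 696.025/2 = 348 m

348 m


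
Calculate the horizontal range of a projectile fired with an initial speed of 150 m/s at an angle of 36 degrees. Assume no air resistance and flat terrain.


R = v0^2 * sin(2*theta) / g = 150^2 * sin(2*36°) / 9.81 = 2181 m

2181 m


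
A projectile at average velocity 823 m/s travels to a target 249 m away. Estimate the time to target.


t = d/v = 249/823 = 0.3026 s

0.3026 s


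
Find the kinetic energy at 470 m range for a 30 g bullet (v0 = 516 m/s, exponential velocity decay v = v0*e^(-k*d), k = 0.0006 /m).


v = v0*exp(-k*d) = 516*exp(-0.0006*470) = 389.205 m/s
E = 0.5*m*v^2 = 0.5*0.03*389.205^2 = 2272 J

2272 J


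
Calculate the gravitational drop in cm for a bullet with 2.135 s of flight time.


drop = 0.5*g*t^2 = 0.5*9.81*2.135^2 = 22.3581 m ≈ 2236 cm

2236 cm


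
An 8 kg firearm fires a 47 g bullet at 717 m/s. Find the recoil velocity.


v_recoil = m_p * v_p / m_gun = 0.047 * 717 / 8 = 4.212 m/s

4.212 m/s


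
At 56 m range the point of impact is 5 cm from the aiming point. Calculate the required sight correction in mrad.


1 mrad subtends 1 cm per 10 m of range, so adj = error_cm / (dist_m / 10) = 5 / (56/10) = 0.8929 mrad

0.8929 mrad


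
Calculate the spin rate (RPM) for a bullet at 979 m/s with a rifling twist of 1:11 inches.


twist_m = 11*0.0254 = 0.2794 m
spin = v/twist = 979/0.2794 = 3503.937 rev/s
RPM = spin*60 = 3503.937*60 ≈ 210236 RPM

210236 RPM


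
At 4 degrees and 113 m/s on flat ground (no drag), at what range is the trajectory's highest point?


R = v0^2*sin(2*theta)/g = 113^2*sin(2*4°)/9.81 = 181.152 m
apex_dist = R/2 = 181.152/2 = 90.58 m

90.58 m


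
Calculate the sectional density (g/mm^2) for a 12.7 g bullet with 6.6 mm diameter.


SD = m/d^2 = 12.7/6.6^2 = 0.2916 g/mm^2

0.2916 g/mm^2


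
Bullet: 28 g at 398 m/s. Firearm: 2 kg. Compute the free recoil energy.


v_r = m_p*v_p/m_gun = 0.028*398/2 = 5.572 m/s, E_r = 0.5*m_gun*v_r^2 = 0.5*2*5.572^2 = 31.05 J

31.05 J


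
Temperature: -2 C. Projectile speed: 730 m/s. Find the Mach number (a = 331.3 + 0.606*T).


a = 331.3 + 0.606*(-2) = 330.088 m/s
M = v/a = 730/330.088 = 2.212

2.212


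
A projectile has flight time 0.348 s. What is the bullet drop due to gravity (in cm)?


drop = 0.5*g*t^2 = 0.5*9.81*0.348^2 = 0.594015 m ≈ 59.4 cm

59.4 cm


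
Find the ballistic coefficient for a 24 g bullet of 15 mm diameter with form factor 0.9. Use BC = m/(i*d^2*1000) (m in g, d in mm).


BC = m/(i*d^2*1000) = 24/(0.9 * 15^2 * 1000) = 0.0001185

0.0001185


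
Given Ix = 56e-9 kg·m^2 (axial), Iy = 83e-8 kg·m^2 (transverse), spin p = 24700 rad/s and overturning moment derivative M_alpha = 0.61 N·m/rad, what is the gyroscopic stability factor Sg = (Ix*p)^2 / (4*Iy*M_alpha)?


Sg = Ix^2 * p^2 / (4 * Iy * M_alpha) = (56e-9)^2 * 24700^2 / (4 * 83e-8 * 0.61) = 0.9447

0.9447


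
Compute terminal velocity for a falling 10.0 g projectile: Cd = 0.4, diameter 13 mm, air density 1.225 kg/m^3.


A = pi*(d/2)^2 = pi*(13/2000)^2 = 1.32732e-04 m^2
vt = sqrt(2mg/(Cd*rho*A)) = sqrt(2*0.01*9.81/(0.4 * 1.225 * 1.32732e-04)) = 54.92 m/s

54.92 m/s


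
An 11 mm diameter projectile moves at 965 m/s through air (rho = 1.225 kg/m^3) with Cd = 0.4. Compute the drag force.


A = pi*(d/2)^2 = pi*(11/2000)^2 = 9.50332e-05 m^2
Fd = 0.5*Cd*rho*A*v^2 = 0.5*0.4*1.225*9.50332e-05*965^2 = 21.68 N

21.68 N


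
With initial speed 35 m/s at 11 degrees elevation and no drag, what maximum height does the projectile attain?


H = (v0*sin(theta))^2 / (2g) = (35*sin(11°))^2 / (2*9.81) = 2.273 m

2.273 m


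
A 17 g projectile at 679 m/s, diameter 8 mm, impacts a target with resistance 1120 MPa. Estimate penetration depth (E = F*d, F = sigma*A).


A = pi*(d/2)^2 = pi*(8/2)^2 = 50.2655 mm^2
E = 0.5*m*v^2 = 0.5*0.017*679^2 = 3918.85 J
depth = E/(sigma*A) = 3918.85 J / (1120 MPa * 50.2655 mm^2) = 3918.85/(1120 * 50.2655) m = 0.0696098 m ≈ 69.61 mm

69.61 mm


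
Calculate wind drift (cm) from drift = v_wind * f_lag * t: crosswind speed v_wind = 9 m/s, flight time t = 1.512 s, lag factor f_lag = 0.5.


drift = v_wind * lag * t = 9 * 0.5 * 1.512 = 6.804 m ≈ 680.4 cm

680.4 cm


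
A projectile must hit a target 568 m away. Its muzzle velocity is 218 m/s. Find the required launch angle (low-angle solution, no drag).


sin(2*theta) = R*g/v0^2 = 568*9.81/218^2 = 0.117248, theta = arcsin(0.117248)/2 = 3.367°

3.367 degrees


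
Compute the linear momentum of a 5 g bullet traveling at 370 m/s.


p = m*v = 0.005*370 = 1.85 kg·m/s

1.85 kg·m/s


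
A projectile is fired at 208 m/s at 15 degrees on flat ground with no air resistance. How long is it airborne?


T = 2*v0*sin(theta)/g = 2*208*sin(15°)/9.81 = 10.98 s

10.98 s


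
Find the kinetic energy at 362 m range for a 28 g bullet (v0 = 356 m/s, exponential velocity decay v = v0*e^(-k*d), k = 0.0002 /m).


v = v0*exp(-k*d) = 356*exp(-0.0002*362) = 331.137 m/s
E = 0.5*m*v^2 = 0.5*0.028*331.137^2 = 1535 J

1535 J


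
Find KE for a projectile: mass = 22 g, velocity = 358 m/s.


E = 0.5*m*v^2 = 0.5*0.022*358^2 = 1410 J

1410 J


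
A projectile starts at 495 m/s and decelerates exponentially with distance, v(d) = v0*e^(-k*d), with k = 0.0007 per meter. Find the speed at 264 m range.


v = v0*exp(-k*d) = 495*exp(-0.0007*264) = 411.5 m/s

411.5 m/s


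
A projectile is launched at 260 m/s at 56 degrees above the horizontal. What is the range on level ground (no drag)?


R = v0^2 * sin(2*theta) / g = 260^2 * sin(2*56°) / 9.81 = 6389 m

6389 m


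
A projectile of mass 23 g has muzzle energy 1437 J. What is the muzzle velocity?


v = sqrt(2*E/m) = sqrt(2*1437/0.023) = 353.5 m/s

353.5 m/s


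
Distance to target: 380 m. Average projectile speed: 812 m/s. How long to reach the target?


t = d/v = 380/812 = 0.468 s

0.468 s


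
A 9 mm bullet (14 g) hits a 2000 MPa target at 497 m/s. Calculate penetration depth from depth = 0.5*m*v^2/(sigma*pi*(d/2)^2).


A = pi*(d/2)^2 = pi*(9/2)^2 = 63.6173 mm^2
E = 0.5*m*v^2 = 0.5*0.014*497^2 = 1729.06 J
depth = E/(sigma*A) = 1729.06 J / (2000 MPa * 63.6173 mm^2) = 1729.06/(2000 * 63.6173) m = 0.0135896 m ≈ 13.59 mm

13.59 mm


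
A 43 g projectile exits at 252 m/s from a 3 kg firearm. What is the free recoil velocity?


v_recoil = m_p * v_p / m_gun = 0.043 * 252 / 3 = 3.612 m/s

3.612 m/s


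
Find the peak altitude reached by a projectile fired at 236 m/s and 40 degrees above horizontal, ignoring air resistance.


H = (v0*sin(theta))^2 / (2g) = (236*sin(40°))^2 / (2*9.81) = 1173 m

1173 m


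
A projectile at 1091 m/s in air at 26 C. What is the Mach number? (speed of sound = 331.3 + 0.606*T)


a = 331.3 + 0.606*(26) = 347.056 m/s
M = v/a = 1091/347.056 = 3.144

3.144


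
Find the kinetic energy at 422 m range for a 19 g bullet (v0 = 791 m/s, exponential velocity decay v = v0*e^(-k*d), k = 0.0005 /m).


v = v0*exp(-k*d) = 791*exp(-0.0005*422) = 640.531 m/s
E = 0.5*m*v^2 = 0.5*0.019*640.531^2 = 3898 J

3898 J


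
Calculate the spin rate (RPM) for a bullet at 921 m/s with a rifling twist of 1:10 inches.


twist_m = 10*0.0254 = 0.254 m
spin = v/twist = 921/0.254 = 3625.984 rev/s
RPM = spin*60 = 3625.984*60 ≈ 217559 RPM

217559 RPM


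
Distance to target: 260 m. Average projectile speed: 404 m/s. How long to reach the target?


t = d/v = 260/404 = 0.6436 s

0.6436 s


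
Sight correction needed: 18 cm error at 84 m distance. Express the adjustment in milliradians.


1 mrad subtends 1 cm per 10 m of range, so adj = error_cm / (dist_m / 10) = 18 / (84/10) = 2.143 mrad

2.143 mrad


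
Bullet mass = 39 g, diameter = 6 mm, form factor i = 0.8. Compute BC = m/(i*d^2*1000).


BC = m/(i*d^2*1000) = 39/(0.8 * 6^2 * 1000) = 0.001354

0.001354


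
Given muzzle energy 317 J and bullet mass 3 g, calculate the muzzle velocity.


v = sqrt(2*E/m) = sqrt(2*317/0.003) = 459.7 m/s

459.7 m/s


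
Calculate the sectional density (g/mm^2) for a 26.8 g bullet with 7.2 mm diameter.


SD = m/d^2 = 26.8/7.2^2 = 0.517 g/mm^2

0.517 g/mm^2


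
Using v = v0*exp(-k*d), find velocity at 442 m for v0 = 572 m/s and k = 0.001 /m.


v = v0*exp(-k*d) = 572*exp(-0.001*442) = 367.7 m/s

367.7 m/s


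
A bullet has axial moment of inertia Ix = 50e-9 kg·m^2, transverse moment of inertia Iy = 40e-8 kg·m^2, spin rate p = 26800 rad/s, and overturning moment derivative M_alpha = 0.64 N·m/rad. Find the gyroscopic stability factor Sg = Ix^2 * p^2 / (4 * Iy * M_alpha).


Sg = Ix^2 * p^2 / (4 * Iy * M_alpha) = (50e-9)^2 * 26800^2 / (4 * 40e-8 * 0.64) = 1.754

1.754


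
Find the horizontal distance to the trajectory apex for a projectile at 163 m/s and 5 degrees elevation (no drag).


R = v0^2*sin(2*theta)/g = 163^2*sin(2*5°)/9.81 = 470.302 m
apex_dist = R/2 = 470.302/2 = 235.2 m

235.2 m


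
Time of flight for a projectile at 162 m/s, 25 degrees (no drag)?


T = 2*v0*sin(theta)/g = 2*162*sin(25°)/9.81 = 13.96 s

13.96 s


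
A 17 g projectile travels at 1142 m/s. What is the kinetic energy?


E = 0.5*m*v^2 = 0.5*0.017*1142^2 = 11085 J

11085 J


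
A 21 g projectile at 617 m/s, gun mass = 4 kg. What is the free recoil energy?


v_r = m_p*v_p/m_gun = 0.021*617/4 = 3.23925 m/s, E_r = 0.5*m_gun*v_r^2 = 0.5*4*3.23925^2 = 20.99 J

20.99 J


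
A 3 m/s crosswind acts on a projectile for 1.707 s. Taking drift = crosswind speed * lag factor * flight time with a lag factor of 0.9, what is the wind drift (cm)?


drift = v_wind * lag * t = 3 * 0.9 * 1.707 = 4.6089 m ≈ 460.9 cm

460.9 cm


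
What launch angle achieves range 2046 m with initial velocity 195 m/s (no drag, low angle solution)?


sin(2*theta) = R*g/v0^2 = 2046*9.81/195^2 = 0.527844, theta = arcsin(0.527844)/2 = 15.93°

15.93 degrees


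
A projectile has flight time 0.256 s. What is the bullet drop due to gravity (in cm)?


drop = 0.5*g*t^2 = 0.5*9.81*0.256^2 = 0.321454 m ≈ 32.15 cm

32.15 cm


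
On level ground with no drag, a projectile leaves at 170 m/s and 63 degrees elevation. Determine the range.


R = v0^2 * sin(2*theta) / g = 170^2 * sin(2*63°) / 9.81 = 2383 m

2383 m


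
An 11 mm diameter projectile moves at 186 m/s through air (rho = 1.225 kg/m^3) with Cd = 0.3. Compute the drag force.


A = pi*(d/2)^2 = pi*(11/2000)^2 = 9.50332e-05 m^2
Fd = 0.5*Cd*rho*A*v^2 = 0.5*0.3*1.225*9.50332e-05*186^2 = 0.6041 N

0.6041 N


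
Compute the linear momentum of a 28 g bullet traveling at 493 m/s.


p = m*v = 0.028*493 = 13.8 kg·m/s

13.8 kg·m/s


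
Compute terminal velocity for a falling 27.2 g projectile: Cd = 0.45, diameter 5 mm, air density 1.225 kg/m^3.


A = pi*(d/2)^2 = pi*(5/2000)^2 = 1.96350e-05 m^2
vt = sqrt(2mg/(Cd*rho*A)) = sqrt(2*0.0272*9.81/(0.45 * 1.225 * 1.96350e-05)) = 222 m/s

222 m/s


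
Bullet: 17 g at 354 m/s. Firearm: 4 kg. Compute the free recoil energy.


v_r = m_p*v_p/m_gun = 0.017*354/4 = 1.5045 m/s, E_r = 0.5*m_gun*v_r^2 = 0.5*4*1.5045^2 = 4.527 J

4.527 J


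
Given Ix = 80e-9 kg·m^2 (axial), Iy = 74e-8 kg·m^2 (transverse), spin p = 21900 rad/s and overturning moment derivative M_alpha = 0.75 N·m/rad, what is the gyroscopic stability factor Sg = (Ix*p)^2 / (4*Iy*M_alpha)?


Sg = Ix^2 * p^2 / (4 * Iy * M_alpha) = (80e-9)^2 * 21900^2 / (4 * 74e-8 * 0.75) = 1.383

1.383


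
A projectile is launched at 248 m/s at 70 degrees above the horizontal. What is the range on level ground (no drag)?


R = v0^2 * sin(2*theta) / g = 248^2 * sin(2*70°) / 9.81 = 4030 m

4030 m


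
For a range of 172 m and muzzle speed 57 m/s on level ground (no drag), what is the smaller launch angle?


sin(2*theta) = R*g/v0^2 = 172*9.81/57^2 = 0.519335, theta = arcsin(0.519335)/2 = 15.64°

15.64 degrees


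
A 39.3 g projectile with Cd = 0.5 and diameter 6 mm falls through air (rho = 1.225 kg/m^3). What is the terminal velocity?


A = pi*(d/2)^2 = pi*(6/2000)^2 = 2.82743e-05 m^2
vt = sqrt(2mg/(Cd*rho*A)) = sqrt(2*0.0393*9.81/(0.5 * 1.225 * 2.82743e-05)) = 211 m/s

211 m/s


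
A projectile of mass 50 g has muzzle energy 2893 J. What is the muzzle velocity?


v = sqrt(2*E/m) = sqrt(2*2893/0.05) = 340.2 m/s

340.2 m/s


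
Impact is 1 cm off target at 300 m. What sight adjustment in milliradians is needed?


1 mrad subtends 1 cm per 10 m of range, so adj = error_cm / (dist_m / 10) = 1 / (300/10) = 0.03333 mrad

0.03333 mrad


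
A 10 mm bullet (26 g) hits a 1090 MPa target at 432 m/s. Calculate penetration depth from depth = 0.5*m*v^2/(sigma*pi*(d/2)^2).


A = pi*(d/2)^2 = pi*(10/2)^2 = 78.5398 mm^2
E = 0.5*m*v^2 = 0.5*0.026*432^2 = 2426.11 J
depth = E/(sigma*A) = 2426.11 J / (1090 MPa * 78.5398 mm^2) = 2426.11/(1090 * 78.5398) m = 0.0283396 m ≈ 28.34 mm

28.34 mm


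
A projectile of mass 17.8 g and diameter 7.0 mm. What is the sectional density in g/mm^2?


SD = m/d^2 = 17.8/7.0^2 = 0.3633 g/mm^2

0.3633 g/mm^2


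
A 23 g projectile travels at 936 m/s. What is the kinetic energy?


E = 0.5*m*v^2 = 0.5*0.023*936^2 = 10075 J

10075 J


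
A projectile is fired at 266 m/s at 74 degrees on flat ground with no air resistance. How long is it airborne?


T = 2*v0*sin(theta)/g = 2*266*sin(74°)/9.81 = 52.13 s

52.13 s


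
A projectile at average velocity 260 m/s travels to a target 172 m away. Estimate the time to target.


t = d/v = 172/260 = 0.6615 s

0.6615 s


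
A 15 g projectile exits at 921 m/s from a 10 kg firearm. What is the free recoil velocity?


v_recoil = m_p * v_p / m_gun = 0.015 * 921 / 10 = 1.381 m/s

1.381 m/s


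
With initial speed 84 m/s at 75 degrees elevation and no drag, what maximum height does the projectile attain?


H = (v0*sin(theta))^2 / (2g) = (84*sin(75°))^2 / (2*9.81) = 335.5 m

335.5 m


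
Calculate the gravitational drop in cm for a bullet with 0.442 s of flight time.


drop = 0.5*g*t^2 = 0.5*9.81*0.442^2 = 0.95826 m ≈ 95.83 cm

95.83 cm


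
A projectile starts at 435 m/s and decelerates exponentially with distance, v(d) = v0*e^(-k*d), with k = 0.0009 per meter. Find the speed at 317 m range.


v = v0*exp(-k*d) = 435*exp(-0.0009*317) = 327 m/s

327 m/s


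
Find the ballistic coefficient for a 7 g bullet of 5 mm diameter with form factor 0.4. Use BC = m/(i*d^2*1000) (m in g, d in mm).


BC = m/(i*d^2*1000) = 7/(0.4 * 5^2 * 1000) = 0.0007

0.0007


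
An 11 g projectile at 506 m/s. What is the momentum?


p = m*v = 0.011*506 = 5.566 kg·m/s

5.566 kg·m/s


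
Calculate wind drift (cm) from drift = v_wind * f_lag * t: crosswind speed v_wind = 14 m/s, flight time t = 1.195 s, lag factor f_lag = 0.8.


drift = v_wind * lag * t = 14 * 0.8 * 1.195 = 13.384 m ≈ 1338 cm

1338 cm


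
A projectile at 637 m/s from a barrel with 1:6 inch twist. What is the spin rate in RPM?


twist_m = 6*0.0254 = 0.1524 m
spin = v/twist = 637/0.1524 = 4179.79 rev/s
RPM = spin*60 = 4179.79*60 ≈ 250787 RPM

250787 RPM


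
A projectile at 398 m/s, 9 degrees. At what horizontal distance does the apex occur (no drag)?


R = v0^2*sin(2*theta)/g = 398^2*sin(2*9°)/9.81 = 4989.76 m
apex_dist = R/2 = 4989.76/2 = 2495 m

2495 m


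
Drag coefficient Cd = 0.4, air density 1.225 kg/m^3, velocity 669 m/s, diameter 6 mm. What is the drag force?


A = pi*(d/2)^2 = pi*(6/2000)^2 = 2.82743e-05 m^2
Fd = 0.5*Cd*rho*A*v^2 = 0.5*0.4*1.225*2.82743e-05*669^2 = 3.1 N

3.1 N


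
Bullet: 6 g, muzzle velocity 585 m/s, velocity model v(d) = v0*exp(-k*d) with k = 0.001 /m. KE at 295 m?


v = v0*exp(-k*d) = 585*exp(-0.001*295) = 435.551 m/s
E = 0.5*m*v^2 = 0.5*0.006*435.551^2 = 569.1 J

569.1 J


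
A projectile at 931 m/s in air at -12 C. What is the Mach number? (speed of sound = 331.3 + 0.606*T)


a = 331.3 + 0.606*(-12) = 324.028 m/s
M = v/a = 931/324.028 = 2.873

2.873


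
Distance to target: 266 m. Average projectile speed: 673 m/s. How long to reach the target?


t = d/v = 266/673 = 0.3952 s

0.3952 s


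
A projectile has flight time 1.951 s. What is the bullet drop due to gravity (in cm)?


drop = 0.5*g*t^2 = 0.5*9.81*1.951^2 = 18.6704 m ≈ 1867 cm

1867 cm


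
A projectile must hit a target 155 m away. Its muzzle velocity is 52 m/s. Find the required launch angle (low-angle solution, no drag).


sin(2*theta) = R*g/v0^2 = 155*9.81/52^2 = 0.562334, theta = arcsin(0.562334)/2 = 17.11°

17.11 degrees


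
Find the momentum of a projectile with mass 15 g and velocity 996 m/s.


p = m*v = 0.015*996 = 14.94 kg·m/s

14.94 kg·m/s


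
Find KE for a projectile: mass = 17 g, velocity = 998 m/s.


E = 0.5*m*v^2 = 0.5*0.017*998^2 = 8466 J

8466 J


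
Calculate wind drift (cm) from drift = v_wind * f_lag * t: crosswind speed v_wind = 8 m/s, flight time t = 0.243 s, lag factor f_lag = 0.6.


drift = v_wind * lag * t = 8 * 0.6 * 0.243 = 1.1664 m ≈ 116.6 cm

116.6 cm


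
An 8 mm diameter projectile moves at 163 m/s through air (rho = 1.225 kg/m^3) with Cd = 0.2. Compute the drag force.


A = pi*(d/2)^2 = pi*(8/2000)^2 = 5.02655e-05 m^2
Fd = 0.5*Cd*rho*A*v^2 = 0.5*0.2*1.225*5.02655e-05*163^2 = 0.1636 N

0.1636 N


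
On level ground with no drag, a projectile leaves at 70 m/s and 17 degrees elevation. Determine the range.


R = v0^2 * sin(2*theta) / g = 70^2 * sin(2*17°) / 9.81 = 279.3 m

279.3 m


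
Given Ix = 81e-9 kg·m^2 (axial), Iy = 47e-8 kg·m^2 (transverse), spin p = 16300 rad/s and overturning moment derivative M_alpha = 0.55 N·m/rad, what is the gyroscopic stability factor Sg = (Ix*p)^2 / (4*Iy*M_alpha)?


Sg = Ix^2 * p^2 / (4 * Iy * M_alpha) = (81e-9)^2 * 16300^2 / (4 * 47e-8 * 0.55) = 1.686

1.686


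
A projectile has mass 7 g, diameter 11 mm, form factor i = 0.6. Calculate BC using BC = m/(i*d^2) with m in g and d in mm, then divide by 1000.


BC = m/(i*d^2*1000) = 7/(0.6 * 11^2 * 1000) = 9.642e-05

9.642e-05


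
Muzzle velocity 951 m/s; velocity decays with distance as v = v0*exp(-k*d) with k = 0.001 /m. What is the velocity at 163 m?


v = v0*exp(-k*d) = 951*exp(-0.001*163) = 808 m/s

808 m/s


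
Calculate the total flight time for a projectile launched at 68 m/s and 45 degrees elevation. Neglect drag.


T = 2*v0*sin(theta)/g = 2*68*sin(45°)/9.81 = 9.803 s

9.803 s


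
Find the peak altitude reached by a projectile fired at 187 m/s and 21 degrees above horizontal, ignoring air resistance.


H = (v0*sin(theta))^2 / (2g) = (187*sin(21°))^2 / (2*9.81) = 228.9 m

228.9 m


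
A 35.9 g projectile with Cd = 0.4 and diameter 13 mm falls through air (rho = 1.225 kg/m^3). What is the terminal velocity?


A = pi*(d/2)^2 = pi*(13/2000)^2 = 1.32732e-04 m^2
vt = sqrt(2mg/(Cd*rho*A)) = sqrt(2*0.0359*9.81/(0.4 * 1.225 * 1.32732e-04)) = 104.1 m/s

104.1 m/s


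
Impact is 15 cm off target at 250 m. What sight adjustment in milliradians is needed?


1 mrad subtends 1 cm per 10 m of range, so adj = error_cm / (dist_m / 10) = 15 / (250/10) = 0.6 mrad

0.6 mrad


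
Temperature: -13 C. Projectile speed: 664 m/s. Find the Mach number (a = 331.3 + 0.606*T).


a = 331.3 + 0.606*(-13) = 323.422 m/s
M = v/a = 664/323.422 = 2.053

2.053


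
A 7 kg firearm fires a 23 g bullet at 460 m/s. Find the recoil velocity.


v_recoil = m_p * v_p / m_gun = 0.023 * 460 / 7 = 1.511 m/s

1.511 m/s


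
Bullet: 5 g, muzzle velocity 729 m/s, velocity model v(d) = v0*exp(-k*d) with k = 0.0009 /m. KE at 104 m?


v = v0*exp(-k*d) = 729*exp(-0.0009*104) = 663.862 m/s
E = 0.5*m*v^2 = 0.5*0.005*663.862^2 = 1102 J

1102 J


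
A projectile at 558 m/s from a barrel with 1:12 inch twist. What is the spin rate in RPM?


twist_m = 12*0.0254 = 0.3048 m
spin = v/twist = 558/0.3048 = 1830.709 rev/s
RPM = spin*60 = 1830.709*60 ≈ 109843 RPM

109843 RPM


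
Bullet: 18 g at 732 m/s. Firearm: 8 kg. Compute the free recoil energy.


v_r = m_p*v_p/m_gun = 0.018*732/8 = 1.647 m/s, E_r = 0.5*m_gun*v_r^2 = 0.5*8*1.647^2 = 10.85 J

10.85 J


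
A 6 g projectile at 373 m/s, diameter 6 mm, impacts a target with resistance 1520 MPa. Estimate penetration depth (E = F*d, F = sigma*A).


A = pi*(d/2)^2 = pi*(6/2)^2 = 28.2743 mm^2
E = 0.5*m*v^2 = 0.5*0.006*373^2 = 417.387 J
depth = E/(sigma*A) = 417.387 J / (1520 MPa * 28.2743 mm^2) = 417.387/(1520 * 28.2743) m = 0.00971187 m ≈ 9.712 mm

9.712 mm


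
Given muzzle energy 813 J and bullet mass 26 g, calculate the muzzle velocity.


v = sqrt(2*E/m) = sqrt(2*813/0.026) = 250.1 m/s

250.1 m/s


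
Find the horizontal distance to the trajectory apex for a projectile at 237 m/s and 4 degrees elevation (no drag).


R = v0^2*sin(2*theta)/g = 237^2*sin(2*4°)/9.81 = 796.862 m
apex_dist = R/2 = 796.862/2 = 398.4 m

398.4 m


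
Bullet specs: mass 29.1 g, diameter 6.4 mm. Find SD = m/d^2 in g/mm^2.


SD = m/d^2 = 29.1/6.4^2 = 0.7104 g/mm^2

0.7104 g/mm^2


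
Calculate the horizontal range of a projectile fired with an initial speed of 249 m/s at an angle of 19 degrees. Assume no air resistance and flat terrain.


R = v0^2 * sin(2*theta) / g = 249^2 * sin(2*19°) / 9.81 = 3891 m

3891 m


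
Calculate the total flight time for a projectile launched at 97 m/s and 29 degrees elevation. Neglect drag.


T = 2*v0*sin(theta)/g = 2*97*sin(29°)/9.81 = 9.587 s

9.587 s


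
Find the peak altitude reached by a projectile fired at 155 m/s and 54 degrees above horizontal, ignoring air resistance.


H = (v0*sin(theta))^2 / (2g) = (155*sin(54°))^2 / (2*9.81) = 801.5 m

801.5 m


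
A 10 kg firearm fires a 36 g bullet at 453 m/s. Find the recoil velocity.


v_recoil = m_p * v_p / m_gun = 0.036 * 453 / 10 = 1.631 m/s

1.631 m/s


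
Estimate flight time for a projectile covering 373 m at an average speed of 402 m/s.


t = d/v = 373/402 = 0.9279 s

0.9279 s


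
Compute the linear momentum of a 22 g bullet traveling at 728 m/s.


p = m*v = 0.022*728 = 16.02 kg·m/s

16.02 kg·m/s


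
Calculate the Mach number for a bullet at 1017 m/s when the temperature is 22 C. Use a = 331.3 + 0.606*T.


a = 331.3 + 0.606*(22) = 344.632 m/s
M = v/a = 1017/344.632 = 2.951

2.951


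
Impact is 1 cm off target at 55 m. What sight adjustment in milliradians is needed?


1 mrad subtends 1 cm per 10 m of range, so adj = error_cm / (dist_m / 10) = 1 / (55/10) = 0.1818 mrad

0.1818 mrad


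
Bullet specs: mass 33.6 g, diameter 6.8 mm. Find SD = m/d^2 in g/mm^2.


SD = m/d^2 = 33.6/6.8^2 = 0.7266 g/mm^2

0.7266 g/mm^2


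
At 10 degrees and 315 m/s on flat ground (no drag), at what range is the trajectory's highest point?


R = v0^2*sin(2*theta)/g = 315^2*sin(2*10°)/9.81 = 3459.42 m
apex_dist = R/2 = 3459.42/2 = 1730 m

1730 m


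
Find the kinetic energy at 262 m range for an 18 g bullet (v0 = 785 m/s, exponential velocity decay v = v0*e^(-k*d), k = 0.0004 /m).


v = v0*exp(-k*d) = 785*exp(-0.0004*262) = 706.896 m/s
E = 0.5*m*v^2 = 0.5*0.018*706.896^2 = 4497 J

4497 J


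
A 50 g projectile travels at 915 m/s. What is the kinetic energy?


E = 0.5*m*v^2 = 0.5*0.05*915^2 = 20931 J

20931 J


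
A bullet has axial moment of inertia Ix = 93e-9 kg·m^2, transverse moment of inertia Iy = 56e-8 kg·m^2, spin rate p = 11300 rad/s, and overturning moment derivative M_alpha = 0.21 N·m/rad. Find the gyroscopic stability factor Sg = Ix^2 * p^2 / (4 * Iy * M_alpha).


Sg = Ix^2 * p^2 / (4 * Iy * M_alpha) = (93e-9)^2 * 11300^2 / (4 * 56e-8 * 0.21) = 2.348

2.348


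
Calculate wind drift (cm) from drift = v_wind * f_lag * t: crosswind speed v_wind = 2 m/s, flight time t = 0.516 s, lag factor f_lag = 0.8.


drift = v_wind * lag * t = 2 * 0.8 * 0.516 = 0.8256 m ≈ 82.56 cm

82.56 cm


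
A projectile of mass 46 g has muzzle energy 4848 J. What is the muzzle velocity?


v = sqrt(2*E/m) = sqrt(2*4848/0.046) = 459.1 m/s

459.1 m/s


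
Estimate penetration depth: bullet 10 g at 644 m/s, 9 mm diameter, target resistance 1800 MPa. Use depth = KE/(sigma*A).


A = pi*(d/2)^2 = pi*(9/2)^2 = 63.6173 mm^2
E = 0.5*m*v^2 = 0.5*0.01*644^2 = 2073.68 J
depth = E/(sigma*A) = 2073.68 J / (1800 MPa * 63.6173 mm^2) = 2073.68/(1800 * 63.6173) m = 0.018109 m ≈ 18.11 mm

18.11 mm


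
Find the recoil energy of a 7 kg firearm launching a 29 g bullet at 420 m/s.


v_r = m_p*v_p/m_gun = 0.029*420/7 = 1.74 m/s, E_r = 0.5*m_gun*v_r^2 = 0.5*7*1.74^2 = 10.6 J

10.6 J


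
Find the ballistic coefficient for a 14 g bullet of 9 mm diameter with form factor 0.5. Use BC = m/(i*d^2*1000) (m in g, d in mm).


BC = m/(i*d^2*1000) = 14/(0.5 * 9^2 * 1000) = 0.0003457

0.0003457


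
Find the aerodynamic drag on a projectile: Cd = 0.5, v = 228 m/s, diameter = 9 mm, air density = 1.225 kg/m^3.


A = pi*(d/2)^2 = pi*(9/2000)^2 = 6.36173e-05 m^2
Fd = 0.5*Cd*rho*A*v^2 = 0.5*0.5*1.225*6.36173e-05*228^2 = 1.013 N

1.013 N


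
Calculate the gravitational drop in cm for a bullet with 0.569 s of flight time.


drop = 0.5*g*t^2 = 0.5*9.81*0.569^2 = 1.58805 m ≈ 158.8 cm

158.8 cm


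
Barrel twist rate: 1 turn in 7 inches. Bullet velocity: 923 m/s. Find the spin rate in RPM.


twist_m = 7*0.0254 = 0.1778 m
spin = v/twist = 923/0.1778 = 5191.226 rev/s
RPM = spin*60 = 5191.226*60 ≈ 311474 RPM

311474 RPM


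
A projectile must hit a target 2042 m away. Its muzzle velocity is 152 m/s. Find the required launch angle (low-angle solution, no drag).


sin(2*theta) = R*g/v0^2 = 2042*9.81/152^2 = 0.867037, theta = arcsin(0.867037)/2 = 30.06°

30.06 degrees


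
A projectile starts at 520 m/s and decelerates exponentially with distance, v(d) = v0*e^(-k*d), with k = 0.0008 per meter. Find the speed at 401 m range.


v = v0*exp(-k*d) = 520*exp(-0.0008*401) = 377.3 m/s

377.3 m/s


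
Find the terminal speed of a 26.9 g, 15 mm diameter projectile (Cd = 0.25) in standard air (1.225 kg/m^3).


A = pi*(d/2)^2 = pi*(15/2000)^2 = 1.76715e-04 m^2
vt = sqrt(2mg/(Cd*rho*A)) = sqrt(2*0.0269*9.81/(0.25 * 1.225 * 1.76715e-04)) = 98.75 m/s

98.75 m/s


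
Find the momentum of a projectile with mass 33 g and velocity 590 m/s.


p = m*v = 0.033*590 = 19.47 kg·m/s

19.47 kg·m/s


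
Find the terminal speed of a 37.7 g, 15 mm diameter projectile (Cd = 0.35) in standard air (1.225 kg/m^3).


A = pi*(d/2)^2 = pi*(15/2000)^2 = 1.76715e-04 m^2
vt = sqrt(2mg/(Cd*rho*A)) = sqrt(2*0.0377*9.81/(0.35 * 1.225 * 1.76715e-04)) = 98.81 m/s

98.81 m/s


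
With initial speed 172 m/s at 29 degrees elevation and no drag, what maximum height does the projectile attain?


H = (v0*sin(theta))^2 / (2g) = (172*sin(29°))^2 / (2*9.81) = 354.4 m

354.4 m


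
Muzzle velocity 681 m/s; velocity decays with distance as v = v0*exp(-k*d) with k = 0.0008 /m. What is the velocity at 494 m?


v = v0*exp(-k*d) = 681*exp(-0.0008*494) = 458.7 m/s

458.7 m/s


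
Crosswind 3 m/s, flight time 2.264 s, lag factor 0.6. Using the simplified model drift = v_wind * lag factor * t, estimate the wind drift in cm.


drift = v_wind * lag * t = 3 * 0.6 * 2.264 = 4.0752 m ≈ 407.5 cm

407.5 cm


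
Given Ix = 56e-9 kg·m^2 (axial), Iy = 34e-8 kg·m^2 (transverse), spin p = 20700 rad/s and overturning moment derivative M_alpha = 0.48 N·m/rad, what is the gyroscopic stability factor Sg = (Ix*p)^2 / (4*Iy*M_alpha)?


Sg = Ix^2 * p^2 / (4 * Iy * M_alpha) = (56e-9)^2 * 20700^2 / (4 * 34e-8 * 0.48) = 2.058

2.058


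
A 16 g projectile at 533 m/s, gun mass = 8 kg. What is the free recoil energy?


v_r = m_p*v_p/m_gun = 0.016*533/8 = 1.066 m/s, E_r = 0.5*m_gun*v_r^2 = 0.5*8*1.066^2 = 4.545 J

4.545 J


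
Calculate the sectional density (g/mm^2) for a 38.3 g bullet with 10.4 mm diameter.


SD = m/d^2 = 38.3/10.4^2 = 0.3541 g/mm^2

0.3541 g/mm^2


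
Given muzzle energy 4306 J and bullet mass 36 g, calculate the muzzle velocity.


v = sqrt(2*E/m) = sqrt(2*4306/0.036) = 489.1 m/s

489.1 m/s


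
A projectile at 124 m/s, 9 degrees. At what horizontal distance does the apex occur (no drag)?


R = v0^2*sin(2*theta)/g = 124^2*sin(2*9°)/9.81 = 484.347 m
apex_dist = R/2 = 484.347/2 = 242.2 m

242.2 m


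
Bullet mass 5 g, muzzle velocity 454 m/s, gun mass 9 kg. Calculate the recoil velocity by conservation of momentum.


v_recoil = m_p * v_p / m_gun = 0.005 * 454 / 9 = 0.2522 m/s

0.2522 m/s


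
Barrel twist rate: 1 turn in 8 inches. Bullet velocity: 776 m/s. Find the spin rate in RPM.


twist_m = 8*0.0254 = 0.2032 m
spin = v/twist = 776/0.2032 = 3818.898 rev/s
RPM = spin*60 = 3818.898*60 ≈ 229134 RPM

229134 RPM


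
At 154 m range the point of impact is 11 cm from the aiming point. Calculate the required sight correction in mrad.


1 mrad subtends 1 cm per 10 m of range, so adj = error_cm / (dist_m / 10) = 11 / (154/10) = 0.7143 mrad

0.7143 mrad


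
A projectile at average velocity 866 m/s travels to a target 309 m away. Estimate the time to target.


t = d/v = 309/866 = 0.3568 s

0.3568 s


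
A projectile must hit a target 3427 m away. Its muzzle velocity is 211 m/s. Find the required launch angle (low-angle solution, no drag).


sin(2*theta) = R*g/v0^2 = 3427*9.81/211^2 = 0.755124, theta = arcsin(0.755124)/2 = 24.52°

24.52 degrees


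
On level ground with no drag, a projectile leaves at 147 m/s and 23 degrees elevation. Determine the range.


R = v0^2 * sin(2*theta) / g = 147^2 * sin(2*23°) / 9.81 = 1585 m

1585 m


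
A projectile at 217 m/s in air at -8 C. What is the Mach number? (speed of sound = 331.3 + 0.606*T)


a = 331.3 + 0.606*(-8) = 326.452 m/s
M = v/a = 217/326.452 = 0.6647

0.6647


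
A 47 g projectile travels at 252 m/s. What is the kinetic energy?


E = 0.5*m*v^2 = 0.5*0.047*252^2 = 1492 J

1492 J


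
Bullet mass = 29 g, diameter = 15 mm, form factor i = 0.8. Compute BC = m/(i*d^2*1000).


BC = m/(i*d^2*1000) = 29/(0.8 * 15^2 * 1000) = 0.0001611

0.0001611


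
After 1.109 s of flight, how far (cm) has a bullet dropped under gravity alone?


drop = 0.5*g*t^2 = 0.5*9.81*1.109^2 = 6.03257 m ≈ 603.3 cm

603.3 cm


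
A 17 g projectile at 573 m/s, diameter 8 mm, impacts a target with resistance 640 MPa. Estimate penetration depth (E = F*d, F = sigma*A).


A = pi*(d/2)^2 = pi*(8/2)^2 = 50.2655 mm^2
E = 0.5*m*v^2 = 0.5*0.017*573^2 = 2790.8 J
depth = E/(sigma*A) = 2790.8 J / (640 MPa * 50.2655 mm^2) = 2790.8/(640 * 50.2655) m = 0.0867518 m ≈ 86.75 mm

86.75 mm
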